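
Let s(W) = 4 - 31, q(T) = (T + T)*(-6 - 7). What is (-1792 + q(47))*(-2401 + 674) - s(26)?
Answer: 5205205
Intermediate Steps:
q(T) = -26*T (q(T) = (2*T)*(-13) = -26*T)
s(W) = -27
(-1792 + q(47))*(-2401 + 674) - s(26) = (-1792 - 26*47)*(-2401 + 674) - 1*(-27) = (-1792 - 1222)*(-1727) + 27 = -3014*(-1727) + 27 = 5205178 + 27 = 5205205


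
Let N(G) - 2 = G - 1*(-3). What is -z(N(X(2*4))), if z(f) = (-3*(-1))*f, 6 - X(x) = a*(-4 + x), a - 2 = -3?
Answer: -45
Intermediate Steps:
a = -1 (a = 2 - 3 = -1)
X(x) = 2 + x (X(x) = 6 - (-1)*(-4 + x) = 6 - (4 - x) = 6 + (-4 + x) = 2 + x)
N(G) = 5 + G (N(G) = 2 + (G - 1*(-3)) = 2 + (G + 3) = 2 + (3 + G) = 5 + G)
z(f) = 3*f
-z(N(X(2*4))) = -3*(5 + (2 + 2*4)) = -3*(5 + (2 + 8)) = -3*(5 + 10) = -3*15 = -1*45 = -45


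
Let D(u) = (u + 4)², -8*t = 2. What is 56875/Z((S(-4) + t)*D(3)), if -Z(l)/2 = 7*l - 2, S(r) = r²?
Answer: -113750/21601 ≈ -5.2660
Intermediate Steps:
t = -¼ (t = -⅛*2 = -¼ ≈ -0.25000)
D(u) = (4 + u)²
Z(l) = 4 - 14*l (Z(l) = -2*(7*l - 2) = -2*(-2 + 7*l) = 4 - 14*l)
56875/Z((S(-4) + t)*D(3)) = 56875/(4 - 14*((-4)² - ¼)*(4 + 3)²) = 56875/(4 - 14*(16 - ¼)*7²) = 56875/(4 - 441*49/2) = 56875/(4 - 14*3087/4) = 56875/(4 - 21609/2) = 56875/(-21601/2) = 56875*(-2/21601) = -113750/21601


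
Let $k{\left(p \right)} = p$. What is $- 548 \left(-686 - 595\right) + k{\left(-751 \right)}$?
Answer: $701237$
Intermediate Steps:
$- 548 \left(-686 - 595\right) + k{\left(-751 \right)} = - 548 \left(-686 - 595\right) - 751 = \left(-548\right) \left(-1281\right) - 751 = 701988 - 751 = 701237$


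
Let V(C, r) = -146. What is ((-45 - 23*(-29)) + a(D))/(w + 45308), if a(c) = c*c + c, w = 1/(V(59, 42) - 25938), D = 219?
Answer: 1272951368/1181813871 ≈ 1.0771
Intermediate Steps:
w = -1/26084 (w = 1/(-146 - 25938) = 1/(-26084) = -1/26084 ≈ -3.8338e-5)
a(c) = c + c² (a(c) = c² + c = c + c²)
((-45 - 23*(-29)) + a(D))/(w + 45308) = ((-45 - 23*(-29)) + 219*(1 + 219))/(-1/26084 + 45308) = ((-45 + 667) + 219*220)/(1181813871/26084) = (622 + 48180)*(26084/1181813871) = 48802*(26084/1181813871) = 1272951368/1181813871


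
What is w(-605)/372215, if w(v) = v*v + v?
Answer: 484/493 ≈ 0.98174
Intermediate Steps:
w(v) = v + v² (w(v) = v² + v = v + v²)
w(-605)/372215 = -605*(1 - 605)/372215 = -605*(-604)*(1/372215) = 365420*(1/372215) = 484/493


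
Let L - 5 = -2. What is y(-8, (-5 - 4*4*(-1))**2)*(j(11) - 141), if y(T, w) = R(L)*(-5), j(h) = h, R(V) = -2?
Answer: -1300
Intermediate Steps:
L = 3 (L = 5 - 2 = 3)
y(T, w) = 10 (y(T, w) = -2*(-5) = 10)
y(-8, (-5 - 4*4*(-1))**2)*(j(11) - 141) = 10*(11 - 141) = 10*(-130) = -1300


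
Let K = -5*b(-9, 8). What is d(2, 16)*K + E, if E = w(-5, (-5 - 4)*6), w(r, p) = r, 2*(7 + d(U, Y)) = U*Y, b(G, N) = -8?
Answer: 355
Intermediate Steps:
d(U, Y) = -7 + U*Y/2 (d(U, Y) = -7 + (U*Y)/2 = -7 + U*Y/2)
E = -5
K = 40 (K = -5*(-8) = 40)
d(2, 16)*K + E = (-7 + (1/2)*2*16)*40 - 5 = (-7 + 16)*40 - 5 = 9*40 - 5 = 360 - 5 = 355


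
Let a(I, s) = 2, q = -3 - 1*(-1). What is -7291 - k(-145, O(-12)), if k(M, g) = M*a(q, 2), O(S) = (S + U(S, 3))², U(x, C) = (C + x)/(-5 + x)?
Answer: -7001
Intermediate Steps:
U(x, C) = (C + x)/(-5 + x)
q = -2 (q = -3 + 1 = -2)
O(S) = (S + (3 + S)/(-5 + S))²
k(M, g) = 2*M (k(M, g) = M*2 = 2*M)
-7291 - k(-145, O(-12)) = -7291 - 2*(-145) = -7291 - 1*(-290) = -7291 + 290 = -7001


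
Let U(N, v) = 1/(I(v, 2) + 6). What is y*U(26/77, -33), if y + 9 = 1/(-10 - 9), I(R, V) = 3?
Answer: -172/171 ≈ -1.0058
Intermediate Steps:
U(N, v) = 1/9 (U(N, v) = 1/(3 + 6) = 1/9)
y = -172/19 (y = -9 + 1/(-10 - 9) = -9 + 1/(-19) = -9 - 1/19 = -172/19 ≈ -9.0526)
y*U(26/77, -33) = -172/19*1/9 = -172/171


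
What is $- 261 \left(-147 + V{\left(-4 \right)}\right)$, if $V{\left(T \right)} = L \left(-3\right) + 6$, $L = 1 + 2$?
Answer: $39150$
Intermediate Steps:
$L = 3$
$V{\left(T \right)} = -3$ ($V{\left(T \right)} = 3 \left(-3\right) + 6 = -9 + 6 = -3$)
$- 261 \left(-147 + V{\left(-4 \right)}\right) = - 261 \left(-147 - 3\right) = \left(-261\right) \left(-150\right) = 39150$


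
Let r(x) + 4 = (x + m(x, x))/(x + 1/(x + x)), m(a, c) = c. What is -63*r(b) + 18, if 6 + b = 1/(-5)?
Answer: 94506/649 ≈ 145.62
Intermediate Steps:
b = -31/5 (b = -6 + 1/(-5) = -6 - 1/5 = -31/5 ≈ -6.2000)
r(x) = -4 + 2*x/(x + 1/(2*x)) (r(x) = -4 + (x + x)/(x + 1/(x + x)) = -4 + (2*x)/(x + 1/(2*x)) = -4 + 2*x/(x + 1/(2*x)))
-63*r(b) + 18 = -252*(-1 - (-31/5)**2)/(1 + 2*(-31/5)**2) + 18 = -252*(-1 - 1*961/25)/(1 + 2*(961/25)) + 18 = -252*(-1 - 961/25)/(1 + 1922/25) + 18 = -252*(-986)/(1947/25*25) + 18 = -252*25*(-986)/(1947*25) + 18 = -63*(-3944/1947) + 18 = 82824/649 + 18 = 94506/649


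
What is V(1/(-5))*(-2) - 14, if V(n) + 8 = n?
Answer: 12/5 ≈ 2.4000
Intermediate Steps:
V(n) = -8 + n
V(1/(-5))*(-2) - 14 = (-8 + 1/(-5))*(-2) - 14 = (-8 - ⅕)*(-2) - 14 = -41/5*(-2) - 14 = 82/5 - 14 = 12/5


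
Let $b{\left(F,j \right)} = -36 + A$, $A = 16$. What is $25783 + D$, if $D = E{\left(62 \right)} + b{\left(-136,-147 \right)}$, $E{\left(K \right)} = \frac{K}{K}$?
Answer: $25764$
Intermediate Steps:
$b{\left(F,j \right)} = -20$ ($b{\left(F,j \right)} = -36 + 16 = -20$)
$E{\left(K \right)} = 1$
$D = -19$ ($D = 1 - 20 = -19$)
$25783 + D = 25783 - 19 = 25764$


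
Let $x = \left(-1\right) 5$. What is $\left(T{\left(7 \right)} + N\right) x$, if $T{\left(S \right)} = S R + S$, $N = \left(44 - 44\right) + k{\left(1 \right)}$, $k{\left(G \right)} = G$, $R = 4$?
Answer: $-180$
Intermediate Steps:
$N = 1$ ($N = \left(44 - 44\right) + 1 = 0 + 1 = 1$)
$x = -5$
$T{\left(S \right)} = 5 S$ ($T{\left(S \right)} = S 4 + S = 4 S + S = 5 S$)
$\left(T{\left(7 \right)} + N\right) x = \left(5 \cdot 7 + 1\right) \left(-5\right) = \left(35 + 1\right) \left(-5\right) = 36 \left(-5\right) = -180$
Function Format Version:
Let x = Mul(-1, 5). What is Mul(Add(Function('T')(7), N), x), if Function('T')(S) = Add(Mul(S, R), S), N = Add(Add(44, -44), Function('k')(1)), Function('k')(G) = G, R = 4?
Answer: -180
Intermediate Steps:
N = 1 (N = Add(Add(44, -44), 1) = Add(0, 1) = 1)
x = -5
Function('T')(S) = Mul(5, S) (Function('T')(S) = Add(Mul(S, 4), S) = Add(Mul(4, S), S) = Mul(5, S))
Mul(Add(Function('T')(7), N), x) = Mul(Add(Mul(5, 7), 1), -5) = Mul(Add(35, 1), -5) = Mul(36, -5) = -180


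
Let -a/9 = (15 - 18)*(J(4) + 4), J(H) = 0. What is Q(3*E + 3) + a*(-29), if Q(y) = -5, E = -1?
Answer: -3137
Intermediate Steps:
a = 108 (a = -9*(15 - 18)*(0 + 4) = -(-27)*4 = -9*(-12) = 108)
Q(3*E + 3) + a*(-29) = -5 + 108*(-29) = -5 - 3132 = -3137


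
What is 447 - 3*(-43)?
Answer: 576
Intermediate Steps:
447 - 3*(-43) = 447 + 129 = 576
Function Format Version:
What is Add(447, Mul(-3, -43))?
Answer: 576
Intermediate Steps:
Add(447, Mul(-3, -43)) = Add(447, 129) = 576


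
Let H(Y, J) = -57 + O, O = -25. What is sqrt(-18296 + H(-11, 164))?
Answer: 3*I*sqrt(2042) ≈ 135.57*I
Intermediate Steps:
H(Y, J) = -82 (H(Y, J) = -57 - 25 = -82)
sqrt(-18296 + H(-11, 164)) = sqrt(-18296 - 82) = sqrt(-18378) = 3*I*sqrt(2042)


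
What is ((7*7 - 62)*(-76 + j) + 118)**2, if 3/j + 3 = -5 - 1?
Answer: 11095561/9 ≈ 1.2328e+6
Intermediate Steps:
j = -1/3 (j = 3/(-3 + (-5 - 1)) = 3/(-3 - 6) = 3/(-9) = 3*(-1/9) = -1/3 ≈ -0.33333)
((7*7 - 62)*(-76 + j) + 118)**2 = ((7*7 - 62)*(-76 - 1/3) + 118)**2 = ((49 - 62)*(-229/3) + 118)**2 = (-13*(-229/3) + 118)**2 = (2977/3 + 118)**2 = (3331/3)**2 = 11095561/9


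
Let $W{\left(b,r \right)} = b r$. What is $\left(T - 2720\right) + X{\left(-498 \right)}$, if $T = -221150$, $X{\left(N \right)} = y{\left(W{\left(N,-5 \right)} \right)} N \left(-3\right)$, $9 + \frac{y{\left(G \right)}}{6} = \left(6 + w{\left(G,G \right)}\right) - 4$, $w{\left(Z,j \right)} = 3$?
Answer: $-259726$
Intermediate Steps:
$y{\left(G \right)} = -24$ ($y{\left(G \right)} = -54 + 6 \left(\left(6 + 3\right) - 4\right) = -54 + 6 \left(9 - 4\right) = -54 + 6 \cdot 5 = -54 + 30 = -24$)
$X{\left(N \right)} = 72 N$ ($X{\left(N \right)} = - 24 N \left(-3\right) = 72 N$)
$\left(T - 2720\right) + X{\left(-498 \right)} = \left(-221150 - 2720\right) + 72 \left(-498\right) = -223870 - 35856 = -259726$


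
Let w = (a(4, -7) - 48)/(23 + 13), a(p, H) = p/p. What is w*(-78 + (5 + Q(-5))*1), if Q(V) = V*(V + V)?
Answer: 1081/36 ≈ 30.028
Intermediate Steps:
a(p, H) = 1
Q(V) = 2*V² (Q(V) = V*(2*V) = 2*V²)
w = -47/36 (w = (1 - 48)/(23 + 13) = -47/36 ≈ -1.3056)
w*(-78 + (5 + Q(-5))*1) = -47*(-78 + (5 + 2*(-5)²)*1)/36 = -47*(-78 + (5 + 2*25)*1)/36 = -47*(-78 + (5 + 50)*1)/36 = -47*(-78 + 55*1)/36 = -47*(-78 + 55)/36 = -47/36*(-23) = 1081/36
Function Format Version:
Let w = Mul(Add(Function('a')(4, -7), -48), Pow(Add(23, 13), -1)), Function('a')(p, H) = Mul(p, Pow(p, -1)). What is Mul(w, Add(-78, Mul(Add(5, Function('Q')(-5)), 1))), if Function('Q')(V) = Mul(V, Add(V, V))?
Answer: Rational(1081, 36) ≈ 30.028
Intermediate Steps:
Function('a')(p, H) = 1
Function('Q')(V) = Mul(2, Pow(V, 2)) (Function('Q')(V) = Mul(V, Mul(2, V)) = Mul(2, Pow(V, 2)))
w = Rational(-47, 36) (w = Mul(Add(1, -48), Pow(Add(23, 13), -1)) = Mul(-47, Pow(36, -1)) = Mul(-47, Rational(1, 36)) = Rational(-47, 36) ≈ -1.3056)
Mul(w, Add(-78, Mul(Add(5, Function('Q')(-5)), 1))) = Mul(Rational(-47, 36), Add(-78, Mul(Add(5, Mul(2, Pow(-5, 2))), 1))) = Mul(Rational(-47, 36), Add(-78, Mul(Add(5, Mul(2, 25)), 1))) = Mul(Rational(-47, 36), Add(-78, Mul(Add(5, 50), 1))) = Mul(Rational(-47, 36), Add(-78, Mul(55, 1))) = Mul(Rational(-47, 36), Add(-78, 55)) = Mul(Rational(-47, 36), -23) = Rational(1081, 36)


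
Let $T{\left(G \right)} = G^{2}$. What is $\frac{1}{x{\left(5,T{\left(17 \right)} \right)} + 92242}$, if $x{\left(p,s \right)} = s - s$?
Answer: $\frac{1}{92242} \approx 1.0841 \cdot 10^{-5}$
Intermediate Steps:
$x{\left(p,s \right)} = 0$
$\frac{1}{x{\left(5,T{\left(17 \right)} \right)} + 92242} = \frac{1}{0 + 92242} = \frac{1}{92242}$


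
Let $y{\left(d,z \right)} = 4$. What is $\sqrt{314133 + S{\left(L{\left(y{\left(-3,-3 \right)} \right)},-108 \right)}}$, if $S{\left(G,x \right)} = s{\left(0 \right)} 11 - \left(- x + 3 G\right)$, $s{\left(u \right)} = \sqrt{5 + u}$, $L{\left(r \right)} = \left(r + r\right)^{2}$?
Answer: $\sqrt{313833 + 11 \sqrt{5}} \approx 560.23$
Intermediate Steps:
$L{\left(r \right)} = 4 r^{2}$ ($L{\left(r \right)} = \left(2 r\right)^{2} = 4 r^{2}$)
$S{\left(G,x \right)} = x - 3 G + 11 \sqrt{5}$ ($S{\left(G,x \right)} = \sqrt{5 + 0} \cdot 11 - \left(- x + 3 G\right) = \sqrt{5} \cdot 11 - \left(- x + 3 G\right) = 11 \sqrt{5} - \left(- x + 3 G\right) = x - 3 G + 11 \sqrt{5}$)
$\sqrt{314133 + S{\left(L{\left(y{\left(-3,-3 \right)} \right)},-108 \right)}} = \sqrt{314133 - \left(108 - 11 \sqrt{5} + 3 \cdot 4 \cdot 4^{2}\right)} = \sqrt{314133 - \left(108 - 11 \sqrt{5} + 3 \cdot 4 \cdot 16\right)} = \sqrt{314133 - \left(300 - 11 \sqrt{5}\right)} = \sqrt{313833 + 11 \sqrt{5}}$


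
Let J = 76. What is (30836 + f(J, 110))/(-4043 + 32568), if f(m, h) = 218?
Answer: 31054/28525 ≈ 1.0887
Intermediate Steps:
(30836 + f(J, 110))/(-4043 + 32568) = (30836 + 218)/(-4043 + 32568) = 31054/28525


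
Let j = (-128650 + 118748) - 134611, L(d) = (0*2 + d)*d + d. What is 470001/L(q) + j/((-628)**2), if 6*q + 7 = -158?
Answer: 741022242141/1149629360 ≈ 644.58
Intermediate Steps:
q = -55/2 (q = -7/6 + (1/6)*(-158) = -7/6 - 79/3 = -55/2 ≈ -27.500)
L(d) = d + d**2 (L(d) = (0 + d)*d + d = d*d + d = d**2 + d = d + d**2)
j = -144513 (j = -9902 - 134611 = -144513)
470001/L(q) + j/((-628)**2) = 470001/((-55*(1 - 55/2)/2)) - 144513/((-628)**2) = 470001/((-55/2*(-53/2))) - 144513/394384 = 470001/(2915/4) - 144513*1/394384 = 470001*(4/2915) - 144513/394384 = 1880004/2915 - 144513/394384 = 741022242141/1149629360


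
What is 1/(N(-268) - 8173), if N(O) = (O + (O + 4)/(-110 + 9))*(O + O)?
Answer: 101/13541471 ≈ 7.4586e-6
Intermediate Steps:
N(O) = 2*O*(-4/101 + 100*O/101) (N(O) = (O + (4 + O)/(-101))*(2*O) = (O + (4 + O)*(-1/101))*(2*O) = (O + (-4/101 - O/101))*(2*O) = (-4/101 + 100*O/101)*(2*O) = 2*O*(-4/101 + 100*O/101))
1/(N(-268) - 8173) = 1/((8/101)*(-268)*(-1 + 25*(-268)) - 8173) = 1/((8/101)*(-268)*(-1 - 6700) - 8173) = 1/((8/101)*(-268)*(-6701) - 8173) = 1/(14366944/101 - 8173) = 1/(13541471/101) = 101/13541471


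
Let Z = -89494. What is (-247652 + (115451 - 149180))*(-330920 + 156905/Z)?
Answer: 8333242209022685/89494 ≈ 9.3115e+10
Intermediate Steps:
(-247652 + (115451 - 149180))*(-330920 + 156905/Z) = (-247652 + (115451 - 149180))*(-330920 + 156905/(-89494)) = (-247652 - 33729)*(-330920 + 156905*(-1/89494)) = -281381*(-330920 - 156905/89494) = -281381*(-29615511385/89494) = 8333242209022685/89494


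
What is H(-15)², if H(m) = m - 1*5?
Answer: 400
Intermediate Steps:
H(m) = -5 + m (H(m) = m - 5 = -5 + m)
H(-15)² = (-5 - 15)² = (-20)² = 400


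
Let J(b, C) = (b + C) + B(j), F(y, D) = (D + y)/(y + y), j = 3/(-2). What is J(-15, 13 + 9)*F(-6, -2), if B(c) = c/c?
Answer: 16/3 ≈ 5.3333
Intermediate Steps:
j = -3/2 (j = 3*(-1/2) = -3/2 ≈ -1.5000)
B(c) = 1
F(y, D) = (D + y)/(2*y) (F(y, D) = (D + y)/((2*y)) = (D + y)*(1/(2*y)) = (D + y)/(2*y))
J(b, C) = 1 + C + b (J(b, C) = (b + C) + 1 = (C + b) + 1 = 1 + C + b)
J(-15, 13 + 9)*F(-6, -2) = (1 + (13 + 9) - 15)*((1/2)*(-2 - 6)/(-6)) = (1 + 22 - 15)*((1/2)*(-1/6)*(-8)) = 8*(2/3) = 16/3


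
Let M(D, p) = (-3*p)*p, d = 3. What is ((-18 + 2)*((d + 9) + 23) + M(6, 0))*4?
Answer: -2240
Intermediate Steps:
M(D, p) = -3*p**2
((-18 + 2)*((d + 9) + 23) + M(6, 0))*4 = ((-18 + 2)*((3 + 9) + 23) - 3*0**2)*4 = (-16*(12 + 23) - 3*0)*4 = (-16*35 + 0)*4 = (-560 + 0)*4 = -560*4 = -2240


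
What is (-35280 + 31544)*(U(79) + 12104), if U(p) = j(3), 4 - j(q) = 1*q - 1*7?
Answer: -45250432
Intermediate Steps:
j(q) = 11 - q (j(q) = 4 - (1*q - 1*7) = 4 - (q - 7) = 4 - (-7 + q) = 4 + (7 - q) = 11 - q)
U(p) = 8 (U(p) = 11 - 1*3 = 11 - 3 = 8)
(-35280 + 31544)*(U(79) + 12104) = (-35280 + 31544)*(8 + 12104) = -3736*12112 = -45250432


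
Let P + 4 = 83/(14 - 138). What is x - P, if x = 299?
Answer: 37655/124 ≈ 303.67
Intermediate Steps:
P = -579/124 (P = -4 + 83/(14 - 138) = -4 + 83/(-124) = -4 + 83*(-1/124) = -4 - 83/124 = -579/124 ≈ -4.6694)
x - P = 299 - 1*(-579/124) = 299 + 579/124 = 37655/124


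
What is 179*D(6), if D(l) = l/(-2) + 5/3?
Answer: -716/3 ≈ -238.67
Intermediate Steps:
D(l) = 5/3 - l/2 (D(l) = l*(-½) + 5*(⅓) = -l/2 + 5/3 = 5/3 - l/2)
179*D(6) = 179*(5/3 - ½*6) = 179*(5/3 - 3) = 179*(-4/3) = -716/3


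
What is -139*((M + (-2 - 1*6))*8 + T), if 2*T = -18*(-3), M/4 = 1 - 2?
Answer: 9591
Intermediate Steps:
M = -4 (M = 4*(1 - 2) = 4*(-1) = -4)
T = 27 (T = (-18*(-3))/2 = (1/2)*54 = 27)
-139*((M + (-2 - 1*6))*8 + T) = -139*((-4 + (-2 - 1*6))*8 + 27) = -139*((-4 + (-2 - 6))*8 + 27) = -139*((-4 - 8)*8 + 27) = -139*(-12*8 + 27) = -139*(-96 + 27) = -139*(-69) = 9591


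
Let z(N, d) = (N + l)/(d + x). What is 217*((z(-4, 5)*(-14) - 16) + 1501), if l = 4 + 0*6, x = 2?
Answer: 322245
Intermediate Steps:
l = 4 (l = 4 + 0 = 4)
z(N, d) = (4 + N)/(2 + d) (z(N, d) = (N + 4)/(d + 2) = (4 + N)/(2 + d))
217*((z(-4, 5)*(-14) - 16) + 1501) = 217*((((4 - 4)/(2 + 5))*(-14) - 16) + 1501) = 217*(((0/7)*(-14) - 16) + 1501) = 217*((((⅐)*0)*(-14) - 16) + 1501) = 217*((0*(-14) - 16) + 1501) = 217*((0 - 16) + 1501) = 217*(-16 + 1501) = 217*1485 = 322245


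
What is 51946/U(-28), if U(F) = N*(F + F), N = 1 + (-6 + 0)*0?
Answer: -25973/28 ≈ -927.61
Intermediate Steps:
N = 1 (N = 1 - 6*0 = 1 + 0 = 1)
U(F) = 2*F (U(F) = 1*(F + F) = 1*(2*F) = 2*F)
51946/U(-28) = 51946/((2*(-28))) = 51946/(-56) = 51946*(-1/56) = -25973/28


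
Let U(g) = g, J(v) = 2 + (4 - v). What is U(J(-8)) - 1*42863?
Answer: -42849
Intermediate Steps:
J(v) = 6 - v
U(J(-8)) - 1*42863 = (6 - 1*(-8)) - 1*42863 = (6 + 8) - 42863 = 14 - 42863 = -42849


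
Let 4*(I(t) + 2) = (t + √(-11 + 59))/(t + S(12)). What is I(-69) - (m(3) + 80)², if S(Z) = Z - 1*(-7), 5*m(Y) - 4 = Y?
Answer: -1325523/200 - √3/50 ≈ -6627.6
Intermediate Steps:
m(Y) = ⅘ + Y/5
S(Z) = 7 + Z (S(Z) = Z + 7 = 7 + Z)
I(t) = -2 + (t + 4*√3)/(4*(19 + t)) (I(t) = -2 + ((t + √(-11 + 59))/(t + (7 + 12)))/4 = -2 + ((t + √48)/(t + 19))/4 = -2 + ((t + 4*√3)/(19 + t))/4 = -2 + (t + 4*√3)/(4*(19 + t)))
I(-69) - (m(3) + 80)² = (-38 + √3 - 7/4*(-69))/(19 - 69) - ((⅘ + (⅕)*3) + 80)² = (-38 + √3 + 483/4)/(-50) - ((⅘ + ⅗) + 80)² = -(331/4 + √3)/50 - (7/5 + 80)² = (-331/200 - √3/50) - (407/5)² = (-331/200 - √3/50) - 1*165649/25 = (-331/200 - √3/50) - 165649/25 = -1325523/200 - √3/50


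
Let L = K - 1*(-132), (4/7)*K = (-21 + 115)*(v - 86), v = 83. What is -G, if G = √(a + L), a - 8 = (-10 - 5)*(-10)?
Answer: -I*√814/2 ≈ -14.265*I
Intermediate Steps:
K = -987/2 (K = 7*((-21 + 115)*(83 - 86))/4 = 7*(94*(-3))/4 = (7/4)*(-282) = -987/2 ≈ -493.50)
a = 158 (a = 8 + (-10 - 5)*(-10) = 8 - 15*(-10) = 8 + 150 = 158)
L = -723/2 (L = -987/2 - 1*(-132) = -987/2 + 132 = -723/2 ≈ -361.50)
G = I*√814/2 (G = √(158 - 723/2) = √(-407/2) = I*√814/2 ≈ 14.265*I)
-G = -I*√814/2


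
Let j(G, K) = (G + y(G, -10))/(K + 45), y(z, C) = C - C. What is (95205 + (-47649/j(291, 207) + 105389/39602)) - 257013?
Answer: -780065696251/3841394 ≈ -2.0307e+5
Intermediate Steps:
y(z, C) = 0
j(G, K) = G/(45 + K) (j(G, K) = (G + 0)/(K + 45) = G/(45 + K))
(95205 + (-47649/j(291, 207) + 105389/39602)) - 257013 = (95205 + (-47649/(291/(45 + 207)) + 105389/39602)) - 257013 = (95205 + (-47649/(291/252) + 105389*(1/39602))) - 257013 = (95205 + (-47649/(291*(1/252)) + 105389/39602)) - 257013 = (95205 + (-47649/97/84 + 105389/39602)) - 257013 = (95205 + (-47649*84/97 + 105389/39602)) - 257013 = (95205 + (-4002516/97 + 105389/39602)) - 257013 = (95205 - 158497415899/3841394) - 257013 = 207222499871/3841394 - 257013 = -780065696251/3841394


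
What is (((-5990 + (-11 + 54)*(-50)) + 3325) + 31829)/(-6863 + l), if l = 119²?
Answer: 13507/3649 ≈ 3.7016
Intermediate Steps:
l = 14161
(((-5990 + (-11 + 54)*(-50)) + 3325) + 31829)/(-6863 + l) = (((-5990 + (-11 + 54)*(-50)) + 3325) + 31829)/(-6863 + 14161) = (((-5990 + 43*(-50)) + 3325) + 31829)/7298 = (((-5990 - 2150) + 3325) + 31829)*(1/7298) = ((-8140 + 3325) + 31829)*(1/7298) = (-4815 + 31829)*(1/7298) = 27014*(1/7298) = 13507/3649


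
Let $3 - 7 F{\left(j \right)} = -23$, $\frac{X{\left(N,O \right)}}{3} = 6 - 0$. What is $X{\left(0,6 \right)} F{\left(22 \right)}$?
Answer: $\frac{468}{7} \approx 66.857$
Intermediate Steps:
$X{\left(N,O \right)} = 18$ ($X{\left(N,O \right)} = 3 \left(6 - 0\right) = 3 \left(6 + 0\right) = 3 \cdot 6 = 18$)
$F{\left(j \right)} = \frac{26}{7}$ ($F{\left(j \right)} = \frac{3}{7} - - \frac{23}{7} = \frac{3}{7} + \frac{23}{7} = \frac{26}{7}$)
$X{\left(0,6 \right)} F{\left(22 \right)} = 18 \cdot \frac{26}{7} = \frac{468}{7}$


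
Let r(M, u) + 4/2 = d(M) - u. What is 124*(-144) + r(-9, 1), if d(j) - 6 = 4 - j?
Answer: -17840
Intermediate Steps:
d(j) = 10 - j (d(j) = 6 + (4 - j) = 10 - j)
r(M, u) = 8 - M - u (r(M, u) = -2 + ((10 - M) - u) = -2 + (10 - M - u) = 8 - M - u)
124*(-144) + r(-9, 1) = 124*(-144) + (8 - 1*(-9) - 1*1) = -17856 + (8 + 9 - 1) = -17856 + 16 = -17840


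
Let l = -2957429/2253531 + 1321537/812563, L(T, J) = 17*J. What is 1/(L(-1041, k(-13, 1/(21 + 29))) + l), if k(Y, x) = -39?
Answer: -1831135909953/1213468081082219 ≈ -0.0015090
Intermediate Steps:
l = 575027216620/1831135909953 (l = -2957429*1/2253531 + 1321537*(1/812563) = -2957429/2253531 + 1321537/812563 = 575027216620/1831135909953 ≈ 0.31403)
1/(L(-1041, k(-13, 1/(21 + 29))) + l) = 1/(17*(-39) + 575027216620/1831135909953) = 1/(-663 + 575027216620/1831135909953) = 1/(-1213468081082219/1831135909953) = -1831135909953/1213468081082219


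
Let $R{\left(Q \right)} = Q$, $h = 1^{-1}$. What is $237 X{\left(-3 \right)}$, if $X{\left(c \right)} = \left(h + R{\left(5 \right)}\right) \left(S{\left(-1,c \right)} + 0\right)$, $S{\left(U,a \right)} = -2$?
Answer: $-2844$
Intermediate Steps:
$h = 1$
$X{\left(c \right)} = -12$ ($X{\left(c \right)} = \left(1 + 5\right) \left(-2 + 0\right) = 6 \left(-2\right) = -12$)
$237 X{\left(-3 \right)} = 237 \left(-12\right) = -2844$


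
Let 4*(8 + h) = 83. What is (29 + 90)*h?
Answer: 6069/4 ≈ 1517.3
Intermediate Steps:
h = 51/4 (h = -8 + (¼)*83 = -8 + 83/4 = 51/4 ≈ 12.750)
(29 + 90)*h = (29 + 90)*(51/4) = 119*(51/4) = 6069/4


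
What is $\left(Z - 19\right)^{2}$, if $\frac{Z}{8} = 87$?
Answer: $458329$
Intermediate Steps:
$Z = 696$ ($Z = 8 \cdot 87 = 696$)
$\left(Z - 19\right)^{2} = \left(696 - 19\right)^{2} = 677^{2} = 458329$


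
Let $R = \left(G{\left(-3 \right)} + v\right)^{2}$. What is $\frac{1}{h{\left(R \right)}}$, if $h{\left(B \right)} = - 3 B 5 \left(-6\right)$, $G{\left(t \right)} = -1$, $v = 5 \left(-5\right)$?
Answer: $\frac{1}{60840} \approx 1.6437 \cdot 10^{-5}$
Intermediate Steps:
$v = -25$
$R = 676$ ($R = \left(-1 - 25\right)^{2} = \left(-26\right)^{2} = 676$)
$h{\left(B \right)} = 90 B$ ($h{\left(B \right)} = - 15 B \left(-6\right) = 90 B$)
$\frac{1}{h{\left(R \right)}} = \frac{1}{90 \cdot 676} = \frac{1}{60840}$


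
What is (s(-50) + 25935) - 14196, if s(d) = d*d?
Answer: 14239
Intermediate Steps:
s(d) = d²
(s(-50) + 25935) - 14196 = ((-50)² + 25935) - 14196 = (2500 + 25935) - 14196 = 28435 - 14196 = 14239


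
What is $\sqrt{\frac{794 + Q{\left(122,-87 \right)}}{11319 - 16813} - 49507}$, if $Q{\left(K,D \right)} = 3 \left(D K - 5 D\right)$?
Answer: $\frac{103 i \sqrt{140838690}}{5494} \approx 222.49 i$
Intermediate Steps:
$Q{\left(K,D \right)} = - 15 D + 3 D K$ ($Q{\left(K,D \right)} = 3 \left(- 5 D + D K\right) = - 15 D + 3 D K$)
$\sqrt{\frac{794 + Q{\left(122,-87 \right)}}{11319 - 16813} - 49507} = \sqrt{\frac{794 + 3 \left(-87\right) \left(-5 + 122\right)}{11319 - 16813} - 49507} = \sqrt{\frac{794 + 3 \left(-87\right) 117}{-5494} - 49507} = \sqrt{\left(794 - 30537\right) \left(- \frac{1}{5494}\right) - 49507} = \sqrt{\left(-29743\right) \left(- \frac{1}{5494}\right) - 49507} = \sqrt{\frac{29743}{5494} - 49507} = \sqrt{- \frac{271961715}{5494}} = \frac{103 i \sqrt{140838690}}{5494}$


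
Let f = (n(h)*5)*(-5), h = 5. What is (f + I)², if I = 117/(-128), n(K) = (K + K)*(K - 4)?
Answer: 1031501689/16384 ≈ 62958.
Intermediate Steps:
n(K) = 2*K*(-4 + K) (n(K) = (2*K)*(-4 + K) = 2*K*(-4 + K))
f = -250 (f = ((2*5*(-4 + 5))*5)*(-5) = ((2*5*1)*5)*(-5) = (10*5)*(-5) = 50*(-5) = -250)
I = -117/128 (I = 117*(-1/128) = -117/128 ≈ -0.91406)
(f + I)² = (-250 - 117/128)² = (-32117/128)² = 1031501689/16384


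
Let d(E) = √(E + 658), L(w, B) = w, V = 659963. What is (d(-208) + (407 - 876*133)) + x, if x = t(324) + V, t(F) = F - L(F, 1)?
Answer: 543862 + 15*√2 ≈ 5.4388e+5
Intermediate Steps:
t(F) = 0 (t(F) = F - F = 0)
d(E) = √(658 + E)
x = 659963 (x = 0 + 659963 = 659963)
(d(-208) + (407 - 876*133)) + x = (√(658 - 208) + (407 - 876*133)) + 659963 = (√450 + (407 - 116508)) + 659963 = (15*√2 - 116101) + 659963 = (-116101 + 15*√2) + 659963 = 543862 + 15*√2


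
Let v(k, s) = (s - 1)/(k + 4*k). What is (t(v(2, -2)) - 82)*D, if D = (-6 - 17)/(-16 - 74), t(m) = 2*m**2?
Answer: -94093/4500 ≈ -20.910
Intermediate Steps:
v(k, s) = (-1 + s)/(5*k) (v(k, s) = (-1 + s)/((5*k)) = (-1 + s)*(1/(5*k)) = (-1 + s)/(5*k))
D = 23/90 (D = -23/(-90) = -23*(-1/90) = 23/90 ≈ 0.25556)
(t(v(2, -2)) - 82)*D = (2*((1/5)*(-1 - 2)/2)**2 - 82)*(23/90) = (2*((1/5)*(1/2)*(-3))**2 - 82)*(23/90) = (2*(-3/10)**2 - 82)*(23/90) = (2*(9/100) - 82)*(23/90) = (9/50 - 82)*(23/90) = -4091/50*23/90 = -94093/4500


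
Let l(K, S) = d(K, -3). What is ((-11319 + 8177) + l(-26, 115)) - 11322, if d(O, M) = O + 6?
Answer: -14484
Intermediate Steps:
d(O, M) = 6 + O
l(K, S) = 6 + K
((-11319 + 8177) + l(-26, 115)) - 11322 = ((-11319 + 8177) + (6 - 26)) - 11322 = (-3142 - 20) - 11322 = -3162 - 11322 = -14484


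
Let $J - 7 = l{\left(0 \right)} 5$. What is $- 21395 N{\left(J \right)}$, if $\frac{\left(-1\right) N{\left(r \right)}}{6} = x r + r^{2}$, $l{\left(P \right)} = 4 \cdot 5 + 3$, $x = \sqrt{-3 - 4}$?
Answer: $1910659080 + 15661140 i \sqrt{7} \approx 1.9107 \cdot 10^{9} + 4.1435 \cdot 10^{7} i$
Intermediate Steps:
$x = i \sqrt{7}$ ($x = \sqrt{-3 - 4} = \sqrt{-7} = i \sqrt{7} \approx 2.6458 i$)
$l{\left(P \right)} = 23$ ($l{\left(P \right)} = 20 + 3 = 23$)
$J = 122$ ($J = 7 + 23 \cdot 5 = 7 + 115 = 122$)
$N{\left(r \right)} = - 6 r^{2} - 6 i r \sqrt{7}$ ($N{\left(r \right)} = - 6 \left(i \sqrt{7} r + r^{2}\right) = - 6 \left(i r \sqrt{7} + r^{2}\right) = - 6 \left(r^{2} + i r \sqrt{7}\right) = - 6 r^{2} - 6 i r \sqrt{7}$)
$- 21395 N{\left(J \right)} = - 21395 \left(\left(-6\right) 122 \left(122 + i \sqrt{7}\right)\right) = - 21395 \left(-89304 - 732 i \sqrt{7}\right) = 1910659080 + 15661140 i \sqrt{7}$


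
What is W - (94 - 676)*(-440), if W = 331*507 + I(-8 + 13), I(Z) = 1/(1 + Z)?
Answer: -529577/6 ≈ -88263.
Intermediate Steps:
W = 1006903/6 (W = 331*507 + 1/(1 + (-8 + 13)) = 167817 + 1/(1 + 5) = 167817 + 1/6 = 167817 + ⅙ = 1006903/6 ≈ 1.6782e+5)
W - (94 - 676)*(-440) = 1006903/6 - (94 - 676)*(-440) = 1006903/6 - (-582)*(-440) = 1006903/6 - 1*256080 = 1006903/6 - 256080 = -529577/6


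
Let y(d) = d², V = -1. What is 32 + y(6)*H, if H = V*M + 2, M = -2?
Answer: 176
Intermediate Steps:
H = 4 (H = -1*(-2) + 2 = 2 + 2 = 4)
32 + y(6)*H = 32 + 6²*4 = 32 + 36*4 = 32 + 144 = 176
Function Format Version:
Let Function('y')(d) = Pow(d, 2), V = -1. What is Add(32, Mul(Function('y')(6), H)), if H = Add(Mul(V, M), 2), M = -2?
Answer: 176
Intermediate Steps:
H = 4 (H = Add(Mul(-1, -2), 2) = Add(2, 2) = 4)
Add(32, Mul(Function('y')(6), H)) = Add(32, Mul(Pow(6, 2), 4)) = Add(32, Mul(36, 4)) = Add(32, 144) = 176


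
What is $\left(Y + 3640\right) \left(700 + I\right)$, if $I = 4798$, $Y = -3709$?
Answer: $-379362$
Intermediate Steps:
$\left(Y + 3640\right) \left(700 + I\right) = \left(-3709 + 3640\right) \left(700 + 4798\right) = \left(-69\right) 5498 = -379362$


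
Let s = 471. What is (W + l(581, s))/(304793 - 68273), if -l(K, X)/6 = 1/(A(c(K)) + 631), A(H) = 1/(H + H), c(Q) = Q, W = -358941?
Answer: -17545586921/11561460264 ≈ -1.5176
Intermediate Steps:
A(H) = 1/(2*H)
l(K, X) = -6/(631 + 1/(2*K)) (l(K, X) = -6/(1/(2*K) + 631) = -6/(631 + 1/(2*K)))
(W + l(581, s))/(304793 - 68273) = (-358941 - 12*581/(1 + 1262*581))/(304793 - 68273) = (-358941 - 12*581/(1 + 733222))/236520 = (-358941 - 12*581/733223)*(1/236520) = (-358941 - 12*581*1/733223)*(1/236520) = (-358941 - 6972/733223)*(1/236520) = -263183803815/733223*1/236520 = -17545586921/11561460264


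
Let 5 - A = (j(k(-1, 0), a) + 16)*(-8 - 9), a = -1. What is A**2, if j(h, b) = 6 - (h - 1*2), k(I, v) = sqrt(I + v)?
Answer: 170280 - 14042*I ≈ 1.7028e+5 - 14042.0*I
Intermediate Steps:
j(h, b) = 8 - h (j(h, b) = 6 - (h - 2) = 6 - (-2 + h) = 6 + (2 - h) = 8 - h)
A = 413 - 17*I (A = 5 - ((8 - sqrt(-1 + 0)) + 16)*(-8 - 9) = 5 - ((8 - sqrt(-1)) + 16)*(-17) = 5 - ((8 - I) + 16)*(-17) = 5 - (24 - I)*(-17) = 5 - (-408 + 17*I) = 5 + (408 - 17*I) = 413 - 17*I ≈ 413.0 - 17.0*I)
A**2 = (413 - 17*I)**2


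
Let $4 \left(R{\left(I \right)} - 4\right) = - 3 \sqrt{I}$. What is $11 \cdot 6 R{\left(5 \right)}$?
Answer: $264 - \frac{99 \sqrt{5}}{2} \approx 153.31$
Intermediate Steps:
$R{\left(I \right)} = 4 - \frac{3 \sqrt{I}}{4}$ ($R{\left(I \right)} = 4 + \frac{\left(-3\right) \sqrt{I}}{4} = 4 - \frac{3 \sqrt{I}}{4}$)
$11 \cdot 6 R{\left(5 \right)} = 11 \cdot 6 \left(4 - \frac{3 \sqrt{5}}{4}\right) = 66 \left(4 - \frac{3 \sqrt{5}}{4}\right) = 264 - \frac{99 \sqrt{5}}{2}$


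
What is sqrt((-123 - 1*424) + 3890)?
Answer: sqrt(3343) ≈ 57.819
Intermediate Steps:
sqrt((-123 - 1*424) + 3890) = sqrt((-123 - 424) + 3890) = sqrt(-547 + 3890) = sqrt(3343)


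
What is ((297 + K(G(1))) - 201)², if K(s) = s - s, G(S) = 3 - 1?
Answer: 9216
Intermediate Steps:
G(S) = 2
K(s) = 0
((297 + K(G(1))) - 201)² = ((297 + 0) - 201)² = (297 - 201)² = 96² = 9216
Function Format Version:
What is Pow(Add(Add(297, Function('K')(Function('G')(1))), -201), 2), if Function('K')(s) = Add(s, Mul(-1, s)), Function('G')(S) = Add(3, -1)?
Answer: 9216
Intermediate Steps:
Function('G')(S) = 2
Function('K')(s) = 0
Pow(Add(Add(297, Function('K')(Function('G')(1))), -201), 2) = Pow(Add(Add(297, 0), -201), 2) = Pow(Add(297, -201), 2) = Pow(96, 2) = 9216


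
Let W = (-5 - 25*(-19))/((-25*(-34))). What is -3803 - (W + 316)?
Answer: -350162/85 ≈ -4119.6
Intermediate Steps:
W = 47/85 (W = (-5 + 475)/850 = 470*(1/850) = 47/85 ≈ 0.55294)
-3803 - (W + 316) = -3803 - (47/85 + 316) = -3803 - 1*26907/85 = -3803 - 26907/85 = -350162/85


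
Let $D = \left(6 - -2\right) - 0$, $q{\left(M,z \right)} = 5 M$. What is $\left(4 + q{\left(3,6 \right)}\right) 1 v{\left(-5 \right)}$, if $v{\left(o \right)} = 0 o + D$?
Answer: $152$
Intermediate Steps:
$D = 8$ ($D = \left(6 + 2\right) + 0 = 8 + 0 = 8$)
$v{\left(o \right)} = 8$ ($v{\left(o \right)} = 0 o + 8 = 0 + 8 = 8$)
$\left(4 + q{\left(3,6 \right)}\right) 1 v{\left(-5 \right)} = \left(4 + 5 \cdot 3\right) 1 \cdot 8 = \left(4 + 15\right) 1 \cdot 8 = 19 \cdot 1 \cdot 8 = 19 \cdot 8 = 152$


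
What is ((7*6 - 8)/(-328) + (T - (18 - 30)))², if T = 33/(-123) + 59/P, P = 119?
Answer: 55983818881/380874256 ≈ 146.99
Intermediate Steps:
T = 1110/4879 (T = 33/(-123) + 59/119 = 33*(-1/123) + 59*(1/119) = -11/41 + 59/119 = 1110/4879 ≈ 0.22751)
((7*6 - 8)/(-328) + (T - (18 - 30)))² = ((7*6 - 8)/(-328) + (1110/4879 - (18 - 30)))² = ((42 - 8)*(-1/328) + (1110/4879 - 1*(-12)))² = (34*(-1/328) + (1110/4879 + 12))² = (-17/164 + 59658/4879)² = (236609/19516)² = 55983818881/380874256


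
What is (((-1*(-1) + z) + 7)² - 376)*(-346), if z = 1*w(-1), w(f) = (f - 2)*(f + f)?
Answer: 62280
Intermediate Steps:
w(f) = 2*f*(-2 + f) (w(f) = (-2 + f)*(2*f) = 2*f*(-2 + f))
z = 6 (z = 1*(2*(-1)*(-2 - 1)) = 1*(2*(-1)*(-3)) = 1*6 = 6)
(((-1*(-1) + z) + 7)² - 376)*(-346) = (((-1*(-1) + 6) + 7)² - 376)*(-346) = (((1 + 6) + 7)² - 376)*(-346) = ((7 + 7)² - 376)*(-346) = (14² - 376)*(-346) = (196 - 376)*(-346) = -180*(-346) = 62280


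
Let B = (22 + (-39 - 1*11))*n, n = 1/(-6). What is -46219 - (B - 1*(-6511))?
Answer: -158204/3 ≈ -52735.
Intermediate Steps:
n = -1/6 ≈ -0.16667
B = 14/3 (B = (22 + (-39 - 1*11))*(-1/6) = (22 + (-39 - 11))*(-1/6) = (22 - 50)*(-1/6) = -28*(-1/6) = 14/3 ≈ 4.6667)
-46219 - (B - 1*(-6511)) = -46219 - (14/3 - 1*(-6511)) = -46219 - (14/3 + 6511) = -46219 - 1*19547/3 = -46219 - 19547/3 = -158204/3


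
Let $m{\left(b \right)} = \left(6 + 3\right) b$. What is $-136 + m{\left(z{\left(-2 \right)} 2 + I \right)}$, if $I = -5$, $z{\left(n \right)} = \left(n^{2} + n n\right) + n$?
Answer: $-73$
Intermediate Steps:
$z{\left(n \right)} = n + 2 n^{2}$ ($z{\left(n \right)} = \left(n^{2} + n^{2}\right) + n = 2 n^{2} + n = n + 2 n^{2}$)
$m{\left(b \right)} = 9 b$
$-136 + m{\left(z{\left(-2 \right)} 2 + I \right)} = -136 + 9 \left(- 2 \left(1 + 2 \left(-2\right)\right) 2 - 5\right) = -136 + 9 \left(- 2 \left(1 - 4\right) 2 - 5\right) = -136 + 9 \left(\left(-2\right) \left(-3\right) 2 - 5\right) = -136 + 9 \left(6 \cdot 2 - 5\right) = -136 + 9 \left(12 - 5\right) = -136 + 9 \cdot 7 = -136 + 63 = -73$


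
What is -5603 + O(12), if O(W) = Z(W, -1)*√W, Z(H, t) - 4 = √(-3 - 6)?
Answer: -5603 + √3*(8 + 6*I) ≈ -5589.1 + 10.392*I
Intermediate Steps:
Z(H, t) = 4 + 3*I (Z(H, t) = 4 + √(-3 - 6) = 4 + √(-9) = 4 + 3*I)
O(W) = √W*(4 + 3*I) (O(W) = (4 + 3*I)*√W = √W*(4 + 3*I))
-5603 + O(12) = -5603 + √12*(4 + 3*I) = -5603 + (2*√3)*(4 + 3*I) = -5603 + 2*√3*(4 + 3*I)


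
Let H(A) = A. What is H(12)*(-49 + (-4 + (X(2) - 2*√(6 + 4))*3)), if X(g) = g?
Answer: -564 - 72*√10 ≈ -791.68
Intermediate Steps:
H(12)*(-49 + (-4 + (X(2) - 2*√(6 + 4))*3)) = 12*(-49 + (-4 + (2 - 2*√(6 + 4))*3)) = 12*(-49 + (-4 + (2 - 2*√10)*3)) = 12*(-49 + (-4 + (6 - 6*√10))) = 12*(-49 + (2 - 6*√10)) = 12*(-47 - 6*√10) = -564 - 72*√10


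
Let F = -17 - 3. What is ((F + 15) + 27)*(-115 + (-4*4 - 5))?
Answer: -2992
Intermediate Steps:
F = -20
((F + 15) + 27)*(-115 + (-4*4 - 5)) = ((-20 + 15) + 27)*(-115 + (-4*4 - 5)) = (-5 + 27)*(-115 + (-16 - 5)) = 22*(-115 - 21) = 22*(-136) = -2992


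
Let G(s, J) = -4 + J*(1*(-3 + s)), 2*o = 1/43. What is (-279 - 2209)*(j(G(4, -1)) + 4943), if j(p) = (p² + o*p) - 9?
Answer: -530527436/43 ≈ -1.2338e+7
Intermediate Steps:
o = 1/86 (o = (½)/43 = (½)*(1/43) = 1/86 ≈ 0.011628)
G(s, J) = -4 + J*(-3 + s)
j(p) = -9 + p² + p/86 (j(p) = (p² + p/86) - 9 = -9 + p² + p/86)
(-279 - 2209)*(j(G(4, -1)) + 4943) = (-279 - 2209)*((-9 + (-4 - 3*(-1) - 1*4)² + (-4 - 3*(-1) - 1*4)/86) + 4943) = -2488*((-9 + (-4 + 3 - 4)² + (-4 + 3 - 4)/86) + 4943) = -2488*((-9 + (-5)² + (1/86)*(-5)) + 4943) = -2488*((-9 + 25 - 5/86) + 4943) = -2488*(1371/86 + 4943) = -2488*426469/86 = -530527436/43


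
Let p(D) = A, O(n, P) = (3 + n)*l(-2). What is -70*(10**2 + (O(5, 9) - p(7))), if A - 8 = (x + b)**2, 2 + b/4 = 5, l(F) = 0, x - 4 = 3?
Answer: 18830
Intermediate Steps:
x = 7 (x = 4 + 3 = 7)
b = 12 (b = -8 + 4*5 = -8 + 20 = 12)
O(n, P) = 0 (O(n, P) = (3 + n)*0 = 0)
A = 369 (A = 8 + (7 + 12)**2 = 8 + 19**2 = 8 + 361 = 369)
p(D) = 369
-70*(10**2 + (O(5, 9) - p(7))) = -70*(10**2 + (0 - 1*369)) = -70*(100 + (0 - 369)) = -70*(100 - 369) = -70*(-269) = 18830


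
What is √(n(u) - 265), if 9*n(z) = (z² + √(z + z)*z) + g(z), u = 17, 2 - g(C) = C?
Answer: √(-2111 + 17*√34)/3 ≈ 14.951*I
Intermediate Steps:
g(C) = 2 - C
n(z) = 2/9 - z/9 + z²/9 + √2*z^(3/2)/9 (n(z) = ((z² + √(z + z)*z) + (2 - z))/9 = ((z² + √(2*z)*z) + (2 - z))/9 = ((z² + (√2*√z)*z) + (2 - z))/9 = ((z² + √2*z^(3/2)) + (2 - z))/9 = (2 + z² - z + √2*z^(3/2))/9 = 2/9 - z/9 + z²/9 + √2*z^(3/2)/9)
√(n(u) - 265) = √((2/9 - ⅑*17 + (⅑)*17² + √2*17^(3/2)/9) - 265) = √((2/9 - 17/9 + (⅑)*289 + √2*(17*√17)/9) - 265) = √((2/9 - 17/9 + 289/9 + 17*√34/9) - 265) = √((274/9 + 17*√34/9) - 265) = √(-2111/9 + 17*√34/9)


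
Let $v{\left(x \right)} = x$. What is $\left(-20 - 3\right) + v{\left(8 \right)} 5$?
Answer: $17$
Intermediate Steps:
$\left(-20 - 3\right) + v{\left(8 \right)} 5 = \left(-20 - 3\right) + 8 \cdot 5 = -23 + 40 = 17$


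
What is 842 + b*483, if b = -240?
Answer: -115078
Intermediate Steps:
842 + b*483 = 842 - 240*483 = 842 - 115920 = -115078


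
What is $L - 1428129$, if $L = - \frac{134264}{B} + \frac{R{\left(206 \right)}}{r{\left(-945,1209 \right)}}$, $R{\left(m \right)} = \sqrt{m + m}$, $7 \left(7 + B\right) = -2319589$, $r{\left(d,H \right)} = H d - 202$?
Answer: $- \frac{1656370678727}{1159819} - \frac{2 \sqrt{103}}{1142707} \approx -1.4281 \cdot 10^{6}$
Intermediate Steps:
$r{\left(d,H \right)} = -202 + H d$
$B = - \frac{2319638}{7}$ ($B = -7 + \frac{1}{7} \left(-2319589\right) = -7 - \frac{2319589}{7} = - \frac{2319638}{7} \approx -3.3138 \cdot 10^{5}$)
$R{\left(m \right)} = \sqrt{2} \sqrt{m}$ ($R{\left(m \right)} = \sqrt{2 m} = \sqrt{2} \sqrt{m}$)
$L = \frac{469924}{1159819} - \frac{2 \sqrt{103}}{1142707}$ ($L = - \frac{134264}{- \frac{2319638}{7}} + \frac{\sqrt{2} \sqrt{206}}{-202 + 1209 \left(-945\right)} = \left(-134264\right) \left(- \frac{7}{2319638}\right) + \frac{2 \sqrt{103}}{-202 - 1142505} = \frac{469924}{1159819} + \frac{2 \sqrt{103}}{-1142707} = \frac{469924}{1159819} + 2 \sqrt{103} \left(- \frac{1}{1142707}\right) = \frac{469924}{1159819} - \frac{2 \sqrt{103}}{1142707} \approx 0.40515$)
$L - 1428129 = \left(\frac{469924}{1159819} - \frac{2 \sqrt{103}}{1142707}\right) - 1428129 = - \frac{1656370678727}{1159819} - \frac{2 \sqrt{103}}{1142707}$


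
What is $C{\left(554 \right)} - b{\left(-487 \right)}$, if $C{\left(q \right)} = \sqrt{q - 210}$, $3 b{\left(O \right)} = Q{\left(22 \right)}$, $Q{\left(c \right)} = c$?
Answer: $- \frac{22}{3} + 2 \sqrt{86} \approx 11.214$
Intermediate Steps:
$b{\left(O \right)} = \frac{22}{3}$ ($b{\left(O \right)} = \frac{1}{3} \cdot 22 = \frac{22}{3}$)
$C{\left(q \right)} = \sqrt{-210 + q}$
$C{\left(554 \right)} - b{\left(-487 \right)} = \sqrt{-210 + 554} - \frac{22}{3} = \sqrt{344} - \frac{22}{3} = 2 \sqrt{86} - \frac{22}{3} = - \frac{22}{3} + 2 \sqrt{86}$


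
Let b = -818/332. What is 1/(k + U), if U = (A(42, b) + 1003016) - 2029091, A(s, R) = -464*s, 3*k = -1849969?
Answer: -3/4986658 ≈ -6.0161e-7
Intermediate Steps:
k = -1849969/3 (k = (⅓)*(-1849969) = -1849969/3 ≈ -6.1666e+5)
b = -409/166 (b = -818*1/332 = -409/166 ≈ -2.4639)
U = -1045563 (U = (-464*42 + 1003016) - 2029091 = (-19488 + 1003016) - 2029091 = 983528 - 2029091 = -1045563)
1/(k + U) = 1/(-1849969/3 - 1045563) = 1/(-4986658/3) = -3/4986658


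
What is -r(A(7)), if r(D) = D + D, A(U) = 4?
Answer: -8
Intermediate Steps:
r(D) = 2*D
-r(A(7)) = -2*4 = -1*8 = -8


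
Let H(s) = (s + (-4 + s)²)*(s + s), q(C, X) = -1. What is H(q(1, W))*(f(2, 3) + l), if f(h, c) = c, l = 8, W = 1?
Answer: -528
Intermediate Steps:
H(s) = 2*s*(s + (-4 + s)²) (H(s) = (s + (-4 + s)²)*(2*s) = 2*s*(s + (-4 + s)²))
H(q(1, W))*(f(2, 3) + l) = (2*(-1)*(-1 + (-4 - 1)²))*(3 + 8) = (2*(-1)*(-1 + (-5)²))*11 = (2*(-1)*(-1 + 25))*11 = (2*(-1)*24)*11 = -48*11 = -528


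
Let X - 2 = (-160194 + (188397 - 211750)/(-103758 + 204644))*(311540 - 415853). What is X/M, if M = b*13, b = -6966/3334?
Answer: -216176489349841127/351385938 ≈ -6.1521e+8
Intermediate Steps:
b = -3483/1667 (b = -6966*1/3334 = -3483/1667 ≈ -2.0894)
M = -45279/1667 (M = -3483/1667*13 = -45279/1667 ≈ -27.162)
X = 1685839449038953/100886 (X = 2 + (-160194 + (188397 - 211750)/(-103758 + 204644))*(311540 - 415853) = 2 + (-160194 - 23353/100886)*(-104313) = 2 - 16161355237/100886*(-104313) = 2 + 1685839448837181/100886 = 1685839449038953/100886 ≈ 1.6710e+10)
X/M = 1685839449038953/(100886*(-45279/1667)) = (1685839449038953/100886)*(-1667/45279) = -216176489349841127/351385938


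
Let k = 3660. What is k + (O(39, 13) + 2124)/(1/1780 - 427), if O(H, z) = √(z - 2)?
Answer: 308670580/84451 - 1780*√11/760059 ≈ 3655.0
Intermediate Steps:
O(H, z) = √(-2 + z)
k + (O(39, 13) + 2124)/(1/1780 - 427) = 3660 + (√(-2 + 13) + 2124)/(1/1780 - 427) = 3660 + (√11 + 2124)/(1/1780 - 427) = 3660 + (2124 + √11)/(-760059/1780) = 3660 + (2124 + √11)*(-1780/760059) = 3660 + (-420080/84451 - 1780*√11/760059) = 308670580/84451 - 1780*√11/760059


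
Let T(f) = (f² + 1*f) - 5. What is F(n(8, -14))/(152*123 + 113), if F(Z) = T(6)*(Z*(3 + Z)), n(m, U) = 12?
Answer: 6660/18809 ≈ 0.35409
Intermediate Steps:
T(f) = -5 + f + f² (T(f) = (f² + f) - 5 = (f + f²) - 5 = -5 + f + f²)
F(Z) = 37*Z*(3 + Z) (F(Z) = (-5 + 6 + 6²)*(Z*(3 + Z)) = (-5 + 6 + 36)*(Z*(3 + Z)) = 37*(Z*(3 + Z)) = 37*Z*(3 + Z))
F(n(8, -14))/(152*123 + 113) = (37*12*(3 + 12))/(152*123 + 113) = (37*12*15)/(18696 + 113) = 6660/18809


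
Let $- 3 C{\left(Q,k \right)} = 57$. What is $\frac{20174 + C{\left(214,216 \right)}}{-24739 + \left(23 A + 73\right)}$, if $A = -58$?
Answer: $- \frac{4031}{5200} \approx -0.77519$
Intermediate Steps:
$C{\left(Q,k \right)} = -19$ ($C{\left(Q,k \right)} = \left(- \frac{1}{3}\right) 57 = -19$)
$\frac{20174 + C{\left(214,216 \right)}}{-24739 + \left(23 A + 73\right)} = \frac{20174 - 19}{-24739 + \left(23 \left(-58\right) + 73\right)} = \frac{20155}{-24739 + \left(-1334 + 73\right)} = \frac{20155}{-24739 - 1261} = \frac{20155}{-26000} = 20155 \left(- \frac{1}{26000}\right) = - \frac{4031}{5200}$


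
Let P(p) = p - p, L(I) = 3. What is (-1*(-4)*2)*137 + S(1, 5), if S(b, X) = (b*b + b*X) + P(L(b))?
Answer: 1102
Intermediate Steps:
P(p) = 0
S(b, X) = b**2 + X*b (S(b, X) = (b*b + b*X) + 0 = (b**2 + X*b) + 0 = b**2 + X*b)
(-1*(-4)*2)*137 + S(1, 5) = (-1*(-4)*2)*137 + 1*(5 + 1) = (4*2)*137 + 1*6 = 8*137 + 6 = 1096 + 6 = 1102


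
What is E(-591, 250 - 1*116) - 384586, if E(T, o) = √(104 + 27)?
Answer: -384586 + √131 ≈ -3.8457e+5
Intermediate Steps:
E(T, o) = √131
E(-591, 250 - 1*116) - 384586 = √131 - 384586 = -384586 + √131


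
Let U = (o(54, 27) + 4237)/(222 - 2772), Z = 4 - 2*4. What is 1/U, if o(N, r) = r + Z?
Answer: -85/142 ≈ -0.59859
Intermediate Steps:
Z = -4 (Z = 4 - 8 = -4)
o(N, r) = -4 + r (o(N, r) = r - 4 = -4 + r)
U = -142/85 (U = ((-4 + 27) + 4237)/(222 - 2772) = (23 + 4237)/(-2550) = 4260*(-1/2550) = -142/85 ≈ -1.6706)
1/U = 1/(-142/85) = -85/142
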